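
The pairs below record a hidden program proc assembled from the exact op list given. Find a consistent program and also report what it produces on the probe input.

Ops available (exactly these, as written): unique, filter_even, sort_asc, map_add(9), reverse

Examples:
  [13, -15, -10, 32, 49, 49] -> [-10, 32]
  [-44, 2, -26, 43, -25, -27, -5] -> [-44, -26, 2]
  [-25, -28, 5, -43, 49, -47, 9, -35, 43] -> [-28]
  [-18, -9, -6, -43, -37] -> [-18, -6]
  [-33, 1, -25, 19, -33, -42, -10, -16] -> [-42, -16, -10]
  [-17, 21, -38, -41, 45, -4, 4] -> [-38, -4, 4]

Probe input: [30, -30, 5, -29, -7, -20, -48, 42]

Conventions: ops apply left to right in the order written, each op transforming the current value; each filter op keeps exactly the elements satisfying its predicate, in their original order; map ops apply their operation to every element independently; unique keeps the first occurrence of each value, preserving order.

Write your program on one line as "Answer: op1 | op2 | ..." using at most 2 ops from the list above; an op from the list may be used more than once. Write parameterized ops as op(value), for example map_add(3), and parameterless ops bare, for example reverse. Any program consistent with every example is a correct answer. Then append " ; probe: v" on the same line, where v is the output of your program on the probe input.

filter_even | sort_asc ; probe: [-48, -30, -20, 30, 42]

Check, running the answer program on each example:
  [13, -15, -10, 32, 49, 49] -> [-10, 32] -> [-10, 32]
  [-44, 2, -26, 43, -25, -27, -5] -> [-44, 2, -26] -> [-44, -26, 2]
  [-25, -28, 5, -43, 49, -47, 9, -35, 43] -> [-28] -> [-28]
  [-18, -9, -6, -43, -37] -> [-18, -6] -> [-18, -6]
  [-33, 1, -25, 19, -33, -42, -10, -16] -> [-42, -10, -16] -> [-42, -16, -10]
  [-17, 21, -38, -41, 45, -4, 4] -> [-38, -4, 4] -> [-38, -4, 4]
  probe: [30, -30, 5, -29, -7, -20, -48, 42] -> [30, -30, -20, -48, 42] -> [-48, -30, -20, 30, 42]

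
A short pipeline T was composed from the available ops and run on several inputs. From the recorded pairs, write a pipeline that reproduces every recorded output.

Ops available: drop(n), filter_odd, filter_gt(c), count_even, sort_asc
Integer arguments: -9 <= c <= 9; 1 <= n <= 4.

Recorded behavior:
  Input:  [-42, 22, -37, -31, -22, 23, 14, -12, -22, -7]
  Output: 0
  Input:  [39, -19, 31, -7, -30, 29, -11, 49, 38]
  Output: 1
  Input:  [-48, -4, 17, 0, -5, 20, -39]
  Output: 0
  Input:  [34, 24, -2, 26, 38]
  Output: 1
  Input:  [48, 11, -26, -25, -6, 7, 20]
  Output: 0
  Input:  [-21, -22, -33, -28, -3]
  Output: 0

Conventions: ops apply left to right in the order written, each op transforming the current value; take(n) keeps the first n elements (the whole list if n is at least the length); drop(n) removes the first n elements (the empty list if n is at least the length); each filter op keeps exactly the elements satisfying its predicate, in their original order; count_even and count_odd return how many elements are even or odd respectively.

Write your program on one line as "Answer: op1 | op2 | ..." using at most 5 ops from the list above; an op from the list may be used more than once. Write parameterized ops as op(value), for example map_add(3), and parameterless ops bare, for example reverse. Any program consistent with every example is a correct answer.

filter_gt(-3) | drop(1) | drop(3) | count_even

Check, running the answer program on each example:
  [-42, 22, -37, -31, -22, 23, 14, -12, -22, -7] -> [22, 23, 14] -> [23, 14] -> [] -> 0
  [39, -19, 31, -7, -30, 29, -11, 49, 38] -> [39, 31, 29, 49, 38] -> [31, 29, 49, 38] -> [38] -> 1
  [-48, -4, 17, 0, -5, 20, -39] -> [17, 0, 20] -> [0, 20] -> [] -> 0
  [34, 24, -2, 26, 38] -> [34, 24, -2, 26, 38] -> [24, -2, 26, 38] -> [38] -> 1
  [48, 11, -26, -25, -6, 7, 20] -> [48, 11, 7, 20] -> [11, 7, 20] -> [] -> 0
  [-21, -22, -33, -28, -3] -> [] -> [] -> [] -> 0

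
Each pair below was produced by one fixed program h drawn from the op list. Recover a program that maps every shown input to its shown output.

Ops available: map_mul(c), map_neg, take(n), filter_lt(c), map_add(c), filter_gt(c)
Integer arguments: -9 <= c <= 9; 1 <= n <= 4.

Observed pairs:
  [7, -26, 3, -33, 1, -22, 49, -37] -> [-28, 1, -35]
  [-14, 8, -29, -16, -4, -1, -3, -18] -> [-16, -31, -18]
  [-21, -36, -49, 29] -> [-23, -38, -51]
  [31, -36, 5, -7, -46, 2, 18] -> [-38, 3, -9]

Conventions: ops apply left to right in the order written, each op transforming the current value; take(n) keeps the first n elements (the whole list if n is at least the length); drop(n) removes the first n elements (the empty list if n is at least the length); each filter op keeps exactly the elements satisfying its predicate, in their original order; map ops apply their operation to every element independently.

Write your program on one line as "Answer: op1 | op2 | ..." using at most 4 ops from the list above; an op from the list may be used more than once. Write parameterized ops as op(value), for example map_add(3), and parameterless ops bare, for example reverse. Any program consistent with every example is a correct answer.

map_add(-1) | take(4) | map_add(-1) | filter_lt(5)

Check, running the answer program on each example:
  [7, -26, 3, -33, 1, -22, 49, -37] -> [6, -27, 2, -34, 0, -23, 48, -38] -> [6, -27, 2, -34] -> [5, -28, 1, -35] -> [-28, 1, -35]
  [-14, 8, -29, -16, -4, -1, -3, -18] -> [-15, 7, -30, -17, -5, -2, -4, -19] -> [-15, 7, -30, -17] -> [-16, 6, -31, -18] -> [-16, -31, -18]
  [-21, -36, -49, 29] -> [-22, -37, -50, 28] -> [-22, -37, -50, 28] -> [-23, -38, -51, 27] -> [-23, -38, -51]
  [31, -36, 5, -7, -46, 2, 18] -> [30, -37, 4, -8, -47, 1, 17] -> [30, -37, 4, -8] -> [29, -38, 3, -9] -> [-38, 3, -9]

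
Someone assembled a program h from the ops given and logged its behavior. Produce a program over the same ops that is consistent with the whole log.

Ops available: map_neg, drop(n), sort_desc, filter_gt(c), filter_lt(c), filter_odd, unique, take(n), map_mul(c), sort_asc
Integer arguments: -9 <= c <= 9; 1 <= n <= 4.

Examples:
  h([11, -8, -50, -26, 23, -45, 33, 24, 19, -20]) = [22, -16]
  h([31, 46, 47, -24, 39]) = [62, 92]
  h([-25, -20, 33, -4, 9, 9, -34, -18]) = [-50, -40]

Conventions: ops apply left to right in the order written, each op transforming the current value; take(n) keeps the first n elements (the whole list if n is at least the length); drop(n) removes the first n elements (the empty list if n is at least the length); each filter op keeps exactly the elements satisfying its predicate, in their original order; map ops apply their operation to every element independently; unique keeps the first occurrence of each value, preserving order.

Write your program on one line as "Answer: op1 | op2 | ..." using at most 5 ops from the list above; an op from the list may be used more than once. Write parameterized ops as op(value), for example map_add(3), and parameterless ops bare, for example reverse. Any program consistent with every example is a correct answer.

take(3) | map_mul(-2) | take(2) | map_neg

Check, running the answer program on each example:
  [11, -8, -50, -26, 23, -45, 33, 24, 19, -20] -> [11, -8, -50] -> [-22, 16, 100] -> [-22, 16] -> [22, -16]
  [31, 46, 47, -24, 39] -> [31, 46, 47] -> [-62, -92, -94] -> [-62, -92] -> [62, 92]
  [-25, -20, 33, -4, 9, 9, -34, -18] -> [-25, -20, 33] -> [50, 40, -66] -> [50, 40] -> [-50, -40]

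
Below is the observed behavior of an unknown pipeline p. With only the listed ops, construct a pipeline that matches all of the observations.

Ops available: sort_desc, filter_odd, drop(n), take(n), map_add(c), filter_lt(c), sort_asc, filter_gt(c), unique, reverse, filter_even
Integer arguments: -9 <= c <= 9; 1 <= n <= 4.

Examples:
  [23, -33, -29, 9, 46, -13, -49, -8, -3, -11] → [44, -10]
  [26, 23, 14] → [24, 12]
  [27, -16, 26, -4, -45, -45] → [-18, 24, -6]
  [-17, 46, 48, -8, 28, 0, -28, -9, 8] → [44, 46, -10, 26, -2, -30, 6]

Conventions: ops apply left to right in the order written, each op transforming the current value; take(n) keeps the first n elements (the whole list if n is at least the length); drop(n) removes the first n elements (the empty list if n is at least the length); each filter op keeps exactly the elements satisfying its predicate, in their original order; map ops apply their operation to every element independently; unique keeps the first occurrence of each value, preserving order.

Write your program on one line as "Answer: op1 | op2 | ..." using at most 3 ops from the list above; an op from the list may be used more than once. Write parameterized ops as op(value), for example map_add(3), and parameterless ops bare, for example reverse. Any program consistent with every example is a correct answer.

map_add(-2) | filter_even

Check, running the answer program on each example:
  [23, -33, -29, 9, 46, -13, -49, -8, -3, -11] -> [21, -35, -31, 7, 44, -15, -51, -10, -5, -13] -> [44, -10]
  [26, 23, 14] -> [24, 21, 12] -> [24, 12]
  [27, -16, 26, -4, -45, -45] -> [25, -18, 24, -6, -47, -47] -> [-18, 24, -6]
  [-17, 46, 48, -8, 28, 0, -28, -9, 8] -> [-19, 44, 46, -10, 26, -2, -30, -11, 6] -> [44, 46, -10, 26, -2, -30, 6]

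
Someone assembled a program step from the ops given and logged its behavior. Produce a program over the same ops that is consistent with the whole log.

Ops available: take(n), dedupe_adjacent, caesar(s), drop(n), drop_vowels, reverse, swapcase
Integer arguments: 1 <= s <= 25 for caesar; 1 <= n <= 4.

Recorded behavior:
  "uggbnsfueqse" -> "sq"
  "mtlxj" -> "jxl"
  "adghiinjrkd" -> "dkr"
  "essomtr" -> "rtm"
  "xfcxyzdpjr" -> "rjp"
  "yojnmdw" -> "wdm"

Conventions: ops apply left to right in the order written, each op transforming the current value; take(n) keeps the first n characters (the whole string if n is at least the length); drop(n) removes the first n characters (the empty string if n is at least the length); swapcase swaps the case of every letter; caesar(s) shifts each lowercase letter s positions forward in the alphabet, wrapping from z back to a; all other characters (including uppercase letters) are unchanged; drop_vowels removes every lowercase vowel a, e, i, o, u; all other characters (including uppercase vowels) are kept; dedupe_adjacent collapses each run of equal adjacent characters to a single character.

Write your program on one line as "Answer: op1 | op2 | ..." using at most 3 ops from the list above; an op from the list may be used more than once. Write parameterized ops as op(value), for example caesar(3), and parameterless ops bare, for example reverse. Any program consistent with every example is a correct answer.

reverse | take(3) | drop_vowels

Check, running the answer program on each example:
  "uggbnsfueqse" -> "esqeufsnbggu" -> "esq" -> "sq"
  "mtlxj" -> "jxltm" -> "jxl" -> "jxl"
  "adghiinjrkd" -> "dkrjniihgda" -> "dkr" -> "dkr"
  "essomtr" -> "rtmosse" -> "rtm" -> "rtm"
  "xfcxyzdpjr" -> "rjpdzyxcfx" -> "rjp" -> "rjp"
  "yojnmdw" -> "wdmnjoy" -> "wdm" -> "wdm"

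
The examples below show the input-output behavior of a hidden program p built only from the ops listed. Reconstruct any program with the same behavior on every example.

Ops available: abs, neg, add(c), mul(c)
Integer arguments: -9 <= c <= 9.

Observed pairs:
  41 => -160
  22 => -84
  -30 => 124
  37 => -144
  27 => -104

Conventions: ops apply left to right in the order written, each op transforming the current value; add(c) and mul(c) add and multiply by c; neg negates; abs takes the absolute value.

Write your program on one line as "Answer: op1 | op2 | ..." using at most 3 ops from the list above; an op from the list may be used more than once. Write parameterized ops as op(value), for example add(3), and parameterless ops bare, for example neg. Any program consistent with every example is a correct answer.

add(-1) | mul(-4)

Check, running the answer program on each example:
  41 -> 40 -> -160
  22 -> 21 -> -84
  -30 -> -31 -> 124
  37 -> 36 -> -144
  27 -> 26 -> -104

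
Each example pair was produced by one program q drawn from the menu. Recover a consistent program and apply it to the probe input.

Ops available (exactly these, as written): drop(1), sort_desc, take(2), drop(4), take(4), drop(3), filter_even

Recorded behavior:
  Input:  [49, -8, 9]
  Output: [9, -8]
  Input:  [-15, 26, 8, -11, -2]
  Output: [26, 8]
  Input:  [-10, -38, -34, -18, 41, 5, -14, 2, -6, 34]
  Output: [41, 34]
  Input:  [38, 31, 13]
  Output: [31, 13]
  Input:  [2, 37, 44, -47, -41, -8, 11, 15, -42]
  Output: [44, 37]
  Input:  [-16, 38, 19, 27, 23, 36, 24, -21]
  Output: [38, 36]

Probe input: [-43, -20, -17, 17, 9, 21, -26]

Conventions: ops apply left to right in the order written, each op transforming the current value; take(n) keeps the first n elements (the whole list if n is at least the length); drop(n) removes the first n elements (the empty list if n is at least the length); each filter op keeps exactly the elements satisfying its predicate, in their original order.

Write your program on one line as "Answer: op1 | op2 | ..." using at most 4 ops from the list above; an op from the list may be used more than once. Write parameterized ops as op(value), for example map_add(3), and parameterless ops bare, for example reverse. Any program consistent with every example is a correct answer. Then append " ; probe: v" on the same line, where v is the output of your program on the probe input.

drop(1) | sort_desc | take(2) ; probe: [21, 17]

Check, running the answer program on each example:
  [49, -8, 9] -> [-8, 9] -> [9, -8] -> [9, -8]
  [-15, 26, 8, -11, -2] -> [26, 8, -11, -2] -> [26, 8, -2, -11] -> [26, 8]
  [-10, -38, -34, -18, 41, 5, -14, 2, -6, 34] -> [-38, -34, -18, 41, 5, -14, 2, -6, 34] -> [41, 34, 5, 2, -6, -14, -18, -34, -38] -> [41, 34]
  [38, 31, 13] -> [31, 13] -> [31, 13] -> [31, 13]
  [2, 37, 44, -47, -41, -8, 11, 15, -42] -> [37, 44, -47, -41, -8, 11, 15, -42] -> [44, 37, 15, 11, -8, -41, -42, -47] -> [44, 37]
  [-16, 38, 19, 27, 23, 36, 24, -21] -> [38, 19, 27, 23, 36, 24, -21] -> [38, 36, 27, 24, 23, 19, -21] -> [38, 36]
  probe: [-43, -20, -17, 17, 9, 21, -26] -> [-20, -17, 17, 9, 21, -26] -> [21, 17, 9, -17, -20, -26] -> [21, 17]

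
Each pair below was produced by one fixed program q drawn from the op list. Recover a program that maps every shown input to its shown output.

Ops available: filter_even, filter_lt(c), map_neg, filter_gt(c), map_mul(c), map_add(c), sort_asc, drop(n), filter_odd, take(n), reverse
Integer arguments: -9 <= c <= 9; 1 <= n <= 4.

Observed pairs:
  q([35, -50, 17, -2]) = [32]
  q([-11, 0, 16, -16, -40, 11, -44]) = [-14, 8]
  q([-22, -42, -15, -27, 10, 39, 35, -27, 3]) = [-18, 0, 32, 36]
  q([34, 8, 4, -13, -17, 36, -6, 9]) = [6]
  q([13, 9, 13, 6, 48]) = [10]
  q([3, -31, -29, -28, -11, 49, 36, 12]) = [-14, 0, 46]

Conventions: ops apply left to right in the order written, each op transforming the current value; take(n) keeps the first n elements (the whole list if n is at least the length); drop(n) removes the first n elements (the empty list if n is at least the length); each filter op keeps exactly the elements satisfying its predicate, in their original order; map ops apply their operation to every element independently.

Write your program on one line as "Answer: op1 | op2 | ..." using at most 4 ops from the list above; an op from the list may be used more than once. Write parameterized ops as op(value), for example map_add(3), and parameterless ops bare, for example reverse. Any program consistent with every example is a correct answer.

sort_asc | drop(3) | filter_odd | map_add(-3)

Check, running the answer program on each example:
  [35, -50, 17, -2] -> [-50, -2, 17, 35] -> [35] -> [35] -> [32]
  [-11, 0, 16, -16, -40, 11, -44] -> [-44, -40, -16, -11, 0, 11, 16] -> [-11, 0, 11, 16] -> [-11, 11] -> [-14, 8]
  [-22, -42, -15, -27, 10, 39, 35, -27, 3] -> [-42, -27, -27, -22, -15, 3, 10, 35, 39] -> [-22, -15, 3, 10, 35, 39] -> [-15, 3, 35, 39] -> [-18, 0, 32, 36]
  [34, 8, 4, -13, -17, 36, -6, 9] -> [-17, -13, -6, 4, 8, 9, 34, 36] -> [4, 8, 9, 34, 36] -> [9] -> [6]
  [13, 9, 13, 6, 48] -> [6, 9, 13, 13, 48] -> [13, 48] -> [13] -> [10]
  [3, -31, -29, -28, -11, 49, 36, 12] -> [-31, -29, -28, -11, 3, 12, 36, 49] -> [-11, 3, 12, 36, 49] -> [-11, 3, 49] -> [-14, 0, 46]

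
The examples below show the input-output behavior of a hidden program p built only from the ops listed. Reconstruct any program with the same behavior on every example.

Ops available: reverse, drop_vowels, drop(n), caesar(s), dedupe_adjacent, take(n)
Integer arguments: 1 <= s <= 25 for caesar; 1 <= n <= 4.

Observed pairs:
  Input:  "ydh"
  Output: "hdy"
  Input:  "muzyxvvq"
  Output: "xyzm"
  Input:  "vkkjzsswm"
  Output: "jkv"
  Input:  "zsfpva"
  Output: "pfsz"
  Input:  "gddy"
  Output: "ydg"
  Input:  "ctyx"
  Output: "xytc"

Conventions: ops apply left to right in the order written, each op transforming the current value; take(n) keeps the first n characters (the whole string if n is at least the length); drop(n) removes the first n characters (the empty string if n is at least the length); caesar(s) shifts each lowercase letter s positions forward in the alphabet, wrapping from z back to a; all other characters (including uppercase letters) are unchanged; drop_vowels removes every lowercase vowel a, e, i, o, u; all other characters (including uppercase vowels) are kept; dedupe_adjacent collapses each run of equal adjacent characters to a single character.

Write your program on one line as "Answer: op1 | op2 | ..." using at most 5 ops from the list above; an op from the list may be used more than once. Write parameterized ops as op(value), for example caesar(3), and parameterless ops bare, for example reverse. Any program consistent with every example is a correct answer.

drop_vowels | take(4) | dedupe_adjacent | reverse

Check, running the answer program on each example:
  "ydh" -> "ydh" -> "ydh" -> "ydh" -> "hdy"
  "muzyxvvq" -> "mzyxvvq" -> "mzyx" -> "mzyx" -> "xyzm"
  "vkkjzsswm" -> "vkkjzsswm" -> "vkkj" -> "vkj" -> "jkv"
  "zsfpva" -> "zsfpv" -> "zsfp" -> "zsfp" -> "pfsz"
  "gddy" -> "gddy" -> "gddy" -> "gdy" -> "ydg"
  "ctyx" -> "ctyx" -> "ctyx" -> "ctyx" -> "xytc"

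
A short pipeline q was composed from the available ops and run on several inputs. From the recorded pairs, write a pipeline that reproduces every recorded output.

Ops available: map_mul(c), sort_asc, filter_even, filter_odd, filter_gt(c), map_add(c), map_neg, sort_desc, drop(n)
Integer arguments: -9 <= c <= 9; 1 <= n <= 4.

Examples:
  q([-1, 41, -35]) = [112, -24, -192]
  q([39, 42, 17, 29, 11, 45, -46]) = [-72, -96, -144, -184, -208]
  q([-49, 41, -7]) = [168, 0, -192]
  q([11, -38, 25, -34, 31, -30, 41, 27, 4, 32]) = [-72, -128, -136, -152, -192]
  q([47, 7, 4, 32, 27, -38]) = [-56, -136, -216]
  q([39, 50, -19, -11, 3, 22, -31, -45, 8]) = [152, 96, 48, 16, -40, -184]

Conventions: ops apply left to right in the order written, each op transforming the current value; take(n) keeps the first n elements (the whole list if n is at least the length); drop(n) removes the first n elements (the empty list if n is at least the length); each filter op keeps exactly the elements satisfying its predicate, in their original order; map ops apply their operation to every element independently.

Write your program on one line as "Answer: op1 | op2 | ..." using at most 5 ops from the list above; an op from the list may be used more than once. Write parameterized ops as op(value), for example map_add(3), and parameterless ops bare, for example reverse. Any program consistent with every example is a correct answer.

filter_odd | sort_asc | map_add(2) | map_add(5) | map_mul(-4)

Check, running the answer program on each example:
  [-1, 41, -35] -> [-1, 41, -35] -> [-35, -1, 41] -> [-33, 1, 43] -> [-28, 6, 48] -> [112, -24, -192]
  [39, 42, 17, 29, 11, 45, -46] -> [39, 17, 29, 11, 45] -> [11, 17, 29, 39, 45] -> [13, 19, 31, 41, 47] -> [18, 24, 36, 46, 52] -> [-72, -96, -144, -184, -208]
  [-49, 41, -7] -> [-49, 41, -7] -> [-49, -7, 41] -> [-47, -5, 43] -> [-42, 0, 48] -> [168, 0, -192]
  [11, -38, 25, -34, 31, -30, 41, 27, 4, 32] -> [11, 25, 31, 41, 27] -> [11, 25, 27, 31, 41] -> [13, 27, 29, 33, 43] -> [18, 32, 34, 38, 48] -> [-72, -128, -136, -152, -192]
  [47, 7, 4, 32, 27, -38] -> [47, 7, 27] -> [7, 27, 47] -> [9, 29, 49] -> [14, 34, 54] -> [-56, -136, -216]
  [39, 50, -19, -11, 3, 22, -31, -45, 8] -> [39, -19, -11, 3, -31, -45] -> [-45, -31, -19, -11, 3, 39] -> [-43, -29, -17, -9, 5, 41] -> [-38, -24, -12, -4, 10, 46] -> [152, 96, 48, 16, -40, -184]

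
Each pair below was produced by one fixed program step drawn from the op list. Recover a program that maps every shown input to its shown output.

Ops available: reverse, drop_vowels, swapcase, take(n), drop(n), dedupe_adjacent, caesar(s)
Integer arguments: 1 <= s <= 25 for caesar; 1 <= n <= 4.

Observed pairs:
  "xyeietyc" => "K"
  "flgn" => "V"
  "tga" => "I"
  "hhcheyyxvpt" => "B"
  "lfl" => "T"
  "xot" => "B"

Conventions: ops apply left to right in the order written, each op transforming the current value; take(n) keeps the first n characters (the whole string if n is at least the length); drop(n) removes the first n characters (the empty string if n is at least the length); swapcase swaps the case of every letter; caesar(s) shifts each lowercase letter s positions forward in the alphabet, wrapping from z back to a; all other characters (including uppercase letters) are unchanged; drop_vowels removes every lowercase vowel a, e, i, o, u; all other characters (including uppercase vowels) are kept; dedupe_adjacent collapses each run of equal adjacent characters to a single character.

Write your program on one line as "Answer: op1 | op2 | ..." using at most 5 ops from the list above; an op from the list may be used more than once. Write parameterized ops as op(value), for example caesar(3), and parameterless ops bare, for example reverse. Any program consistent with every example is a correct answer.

reverse | caesar(8) | take(1) | swapcase

Check, running the answer program on each example:
  "xyeietyc" -> "cyteieyx" -> "kgbmqmgf" -> "k" -> "K"
  "flgn" -> "nglf" -> "votn" -> "v" -> "V"
  "tga" -> "agt" -> "iob" -> "i" -> "I"
  "hhcheyyxvpt" -> "tpvxyyehchh" -> "bxdfggmpkpp" -> "b" -> "B"
  "lfl" -> "lfl" -> "tnt" -> "t" -> "T"
  "xot" -> "tox" -> "bwf" -> "b" -> "B"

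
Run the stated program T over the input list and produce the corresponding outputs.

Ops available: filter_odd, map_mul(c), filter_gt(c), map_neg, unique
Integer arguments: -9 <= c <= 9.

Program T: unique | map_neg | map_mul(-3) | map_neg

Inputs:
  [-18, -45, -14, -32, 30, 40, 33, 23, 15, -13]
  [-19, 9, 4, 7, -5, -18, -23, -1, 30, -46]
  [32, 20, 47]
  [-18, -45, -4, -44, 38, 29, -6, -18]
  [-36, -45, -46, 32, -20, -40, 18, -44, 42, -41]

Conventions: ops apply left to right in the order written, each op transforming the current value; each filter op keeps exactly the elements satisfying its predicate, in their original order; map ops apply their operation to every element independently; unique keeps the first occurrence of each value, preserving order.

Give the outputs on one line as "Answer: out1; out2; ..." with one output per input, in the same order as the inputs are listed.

Execution, op by op:
  [-18, -45, -14, -32, 30, 40, 33, 23, 15, -13] -> [-18, -45, -14, -32, 30, 40, 33, 23, 15, -13] -> [18, 45, 14, 32, -30, -40, -33, -23, -15, 13] -> [-54, -135, -42, -96, 90, 120, 99, 69, 45, -39] -> [54, 135, 42, 96, -90, -120, -99, -69, -45, 39]
  [-19, 9, 4, 7, -5, -18, -23, -1, 30, -46] -> [-19, 9, 4, 7, -5, -18, -23, -1, 30, -46] -> [19, -9, -4, -7, 5, 18, 23, 1, -30, 46] -> [-57, 27, 12, 21, -15, -54, -69, -3, 90, -138] -> [57, -27, -12, -21, 15, 54, 69, 3, -90, 138]
  [32, 20, 47] -> [32, 20, 47] -> [-32, -20, -47] -> [96, 60, 141] -> [-96, -60, -141]
  [-18, -45, -4, -44, 38, 29, -6, -18] -> [-18, -45, -4, -44, 38, 29, -6] -> [18, 45, 4, 44, -38, -29, 6] -> [-54, -135, -12, -132, 114, 87, -18] -> [54, 135, 12, 132, -114, -87, 18]
  [-36, -45, -46, 32, -20, -40, 18, -44, 42, -41] -> [-36, -45, -46, 32, -20, -40, 18, -44, 42, -41] -> [36, 45, 46, -32, 20, 40, -18, 44, -42, 41] -> [-108, -135, -138, 96, -60, -120, 54, -132, 126, -123] -> [108, 135, 138, -96, 60, 120, -54, 132, -126, 123]

[54, 135, 42, 96, -90, -120, -99, -69, -45, 39]; [57, -27, -12, -21, 15, 54, 69, 3, -90, 138]; [-96, -60, -141]; [54, 135, 12, 132, -114, -87, 18]; [108, 135, 138, -96, 60, 120, -54, 132, -126, 123]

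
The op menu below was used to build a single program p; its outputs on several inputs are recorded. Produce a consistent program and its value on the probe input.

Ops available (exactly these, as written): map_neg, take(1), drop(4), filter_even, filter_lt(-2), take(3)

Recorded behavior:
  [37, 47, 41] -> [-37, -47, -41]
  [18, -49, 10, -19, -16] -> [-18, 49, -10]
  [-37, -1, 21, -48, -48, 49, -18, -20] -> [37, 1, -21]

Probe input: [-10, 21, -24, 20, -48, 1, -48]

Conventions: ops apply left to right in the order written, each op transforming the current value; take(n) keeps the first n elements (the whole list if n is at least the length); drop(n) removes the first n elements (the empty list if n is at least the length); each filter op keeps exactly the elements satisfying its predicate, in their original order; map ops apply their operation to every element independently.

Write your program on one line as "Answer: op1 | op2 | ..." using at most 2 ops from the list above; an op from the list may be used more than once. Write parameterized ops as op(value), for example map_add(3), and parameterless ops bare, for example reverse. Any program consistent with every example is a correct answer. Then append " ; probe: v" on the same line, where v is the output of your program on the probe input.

take(3) | map_neg ; probe: [10, -21, 24]

Check, running the answer program on each example:
  [37, 47, 41] -> [37, 47, 41] -> [-37, -47, -41]
  [18, -49, 10, -19, -16] -> [18, -49, 10] -> [-18, 49, -10]
  [-37, -1, 21, -48, -48, 49, -18, -20] -> [-37, -1, 21] -> [37, 1, -21]
  probe: [-10, 21, -24, 20, -48, 1, -48] -> [-10, 21, -24] -> [10, -21, 24]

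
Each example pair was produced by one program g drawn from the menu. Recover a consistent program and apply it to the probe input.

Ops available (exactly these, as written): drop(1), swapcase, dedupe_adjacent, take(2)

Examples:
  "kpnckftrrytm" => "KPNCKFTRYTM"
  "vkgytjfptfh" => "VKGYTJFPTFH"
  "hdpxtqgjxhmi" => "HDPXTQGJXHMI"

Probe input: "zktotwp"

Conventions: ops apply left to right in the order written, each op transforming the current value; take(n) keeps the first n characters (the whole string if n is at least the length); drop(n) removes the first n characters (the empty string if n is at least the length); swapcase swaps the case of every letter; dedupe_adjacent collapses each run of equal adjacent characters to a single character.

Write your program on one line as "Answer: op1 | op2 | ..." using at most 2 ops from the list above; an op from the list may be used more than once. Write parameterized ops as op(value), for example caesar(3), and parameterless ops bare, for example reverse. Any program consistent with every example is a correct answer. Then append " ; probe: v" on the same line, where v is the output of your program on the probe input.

swapcase | dedupe_adjacent ; probe: "ZKTOTWP"

Check, running the answer program on each example:
  "kpnckftrrytm" -> "KPNCKFTRRYTM" -> "KPNCKFTRYTM"
  "vkgytjfptfh" -> "VKGYTJFPTFH" -> "VKGYTJFPTFH"
  "hdpxtqgjxhmi" -> "HDPXTQGJXHMI" -> "HDPXTQGJXHMI"
  probe: "zktotwp" -> "ZKTOTWP" -> "ZKTOTWP"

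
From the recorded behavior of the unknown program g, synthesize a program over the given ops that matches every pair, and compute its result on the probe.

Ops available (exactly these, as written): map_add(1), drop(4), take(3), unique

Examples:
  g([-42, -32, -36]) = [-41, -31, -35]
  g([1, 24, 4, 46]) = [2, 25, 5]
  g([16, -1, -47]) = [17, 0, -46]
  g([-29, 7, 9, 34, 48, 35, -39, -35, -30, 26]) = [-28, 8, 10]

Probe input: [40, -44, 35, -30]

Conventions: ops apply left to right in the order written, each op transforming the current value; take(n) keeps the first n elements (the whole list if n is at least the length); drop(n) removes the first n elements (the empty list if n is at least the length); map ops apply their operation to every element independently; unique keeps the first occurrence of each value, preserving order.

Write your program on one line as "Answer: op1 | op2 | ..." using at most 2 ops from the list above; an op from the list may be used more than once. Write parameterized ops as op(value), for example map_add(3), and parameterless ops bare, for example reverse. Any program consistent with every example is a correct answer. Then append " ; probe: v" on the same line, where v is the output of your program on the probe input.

map_add(1) | take(3) ; probe: [41, -43, 36]

Check, running the answer program on each example:
  [-42, -32, -36] -> [-41, -31, -35] -> [-41, -31, -35]
  [1, 24, 4, 46] -> [2, 25, 5, 47] -> [2, 25, 5]
  [16, -1, -47] -> [17, 0, -46] -> [17, 0, -46]
  [-29, 7, 9, 34, 48, 35, -39, -35, -30, 26] -> [-28, 8, 10, 35, 49, 36, -38, -34, -29, 27] -> [-28, 8, 10]
  probe: [40, -44, 35, -30] -> [41, -43, 36, -29] -> [41, -43, 36]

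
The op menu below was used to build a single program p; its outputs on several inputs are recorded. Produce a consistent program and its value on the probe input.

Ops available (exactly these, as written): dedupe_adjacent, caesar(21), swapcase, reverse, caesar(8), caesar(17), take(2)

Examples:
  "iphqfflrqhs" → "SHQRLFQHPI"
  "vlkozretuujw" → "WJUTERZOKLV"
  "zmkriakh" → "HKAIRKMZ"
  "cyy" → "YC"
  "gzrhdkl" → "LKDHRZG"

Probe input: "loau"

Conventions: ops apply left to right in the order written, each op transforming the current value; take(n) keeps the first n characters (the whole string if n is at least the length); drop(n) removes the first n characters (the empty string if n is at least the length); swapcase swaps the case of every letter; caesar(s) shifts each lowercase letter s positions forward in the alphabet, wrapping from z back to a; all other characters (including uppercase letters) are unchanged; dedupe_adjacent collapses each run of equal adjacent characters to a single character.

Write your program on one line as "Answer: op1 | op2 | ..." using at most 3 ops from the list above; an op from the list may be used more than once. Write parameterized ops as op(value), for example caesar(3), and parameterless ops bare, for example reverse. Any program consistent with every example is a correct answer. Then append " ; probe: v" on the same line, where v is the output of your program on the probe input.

swapcase | reverse | dedupe_adjacent ; probe: "UAOL"

Check, running the answer program on each example:
  "iphqfflrqhs" -> "IPHQFFLRQHS" -> "SHQRLFFQHPI" -> "SHQRLFQHPI"
  "vlkozretuujw" -> "VLKOZRETUUJW" -> "WJUUTERZOKLV" -> "WJUTERZOKLV"
  "zmkriakh" -> "ZMKRIAKH" -> "HKAIRKMZ" -> "HKAIRKMZ"
  "cyy" -> "CYY" -> "YYC" -> "YC"
  "gzrhdkl" -> "GZRHDKL" -> "LKDHRZG" -> "LKDHRZG"
  probe: "loau" -> "LOAU" -> "UAOL" -> "UAOL"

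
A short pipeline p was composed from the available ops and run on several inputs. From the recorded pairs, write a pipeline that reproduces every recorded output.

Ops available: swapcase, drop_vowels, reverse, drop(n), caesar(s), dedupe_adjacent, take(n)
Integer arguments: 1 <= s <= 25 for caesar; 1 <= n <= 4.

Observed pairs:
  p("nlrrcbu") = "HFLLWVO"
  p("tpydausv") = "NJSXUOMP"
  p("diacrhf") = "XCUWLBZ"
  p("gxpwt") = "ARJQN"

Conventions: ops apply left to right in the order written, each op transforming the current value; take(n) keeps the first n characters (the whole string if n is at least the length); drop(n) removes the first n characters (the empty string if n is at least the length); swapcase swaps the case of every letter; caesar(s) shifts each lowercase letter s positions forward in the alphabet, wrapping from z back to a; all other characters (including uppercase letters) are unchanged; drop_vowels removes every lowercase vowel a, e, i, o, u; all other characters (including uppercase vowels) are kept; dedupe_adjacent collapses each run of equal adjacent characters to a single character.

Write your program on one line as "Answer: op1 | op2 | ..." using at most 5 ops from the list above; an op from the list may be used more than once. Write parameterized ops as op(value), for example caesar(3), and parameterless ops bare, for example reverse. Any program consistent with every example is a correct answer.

reverse | caesar(20) | reverse | swapcase

Check, running the answer program on each example:
  "nlrrcbu" -> "ubcrrln" -> "ovwllfh" -> "hfllwvo" -> "HFLLWVO"
  "tpydausv" -> "vsuadypt" -> "pmouxsjn" -> "njsxuomp" -> "NJSXUOMP"
  "diacrhf" -> "fhrcaid" -> "zblwucx" -> "xcuwlbz" -> "XCUWLBZ"
  "gxpwt" -> "twpxg" -> "nqjra" -> "arjqn" -> "ARJQN"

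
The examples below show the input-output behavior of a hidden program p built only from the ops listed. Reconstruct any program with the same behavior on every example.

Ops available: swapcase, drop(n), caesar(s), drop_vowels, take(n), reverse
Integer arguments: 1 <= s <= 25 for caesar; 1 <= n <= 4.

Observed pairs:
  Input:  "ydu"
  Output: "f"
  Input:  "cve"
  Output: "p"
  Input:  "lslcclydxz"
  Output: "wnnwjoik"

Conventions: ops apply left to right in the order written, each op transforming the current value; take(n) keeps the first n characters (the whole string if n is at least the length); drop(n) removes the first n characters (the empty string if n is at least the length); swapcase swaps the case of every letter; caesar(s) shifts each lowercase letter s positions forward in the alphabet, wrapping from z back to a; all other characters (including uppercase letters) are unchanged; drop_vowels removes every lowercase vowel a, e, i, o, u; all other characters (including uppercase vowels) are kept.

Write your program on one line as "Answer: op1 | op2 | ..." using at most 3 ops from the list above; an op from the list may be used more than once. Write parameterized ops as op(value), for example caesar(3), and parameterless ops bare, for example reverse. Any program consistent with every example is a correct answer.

caesar(11) | drop(2)

Check, running the answer program on each example:
  "ydu" -> "jof" -> "f"
  "cve" -> "ngp" -> "p"
  "lslcclydxz" -> "wdwnnwjoik" -> "wnnwjoik"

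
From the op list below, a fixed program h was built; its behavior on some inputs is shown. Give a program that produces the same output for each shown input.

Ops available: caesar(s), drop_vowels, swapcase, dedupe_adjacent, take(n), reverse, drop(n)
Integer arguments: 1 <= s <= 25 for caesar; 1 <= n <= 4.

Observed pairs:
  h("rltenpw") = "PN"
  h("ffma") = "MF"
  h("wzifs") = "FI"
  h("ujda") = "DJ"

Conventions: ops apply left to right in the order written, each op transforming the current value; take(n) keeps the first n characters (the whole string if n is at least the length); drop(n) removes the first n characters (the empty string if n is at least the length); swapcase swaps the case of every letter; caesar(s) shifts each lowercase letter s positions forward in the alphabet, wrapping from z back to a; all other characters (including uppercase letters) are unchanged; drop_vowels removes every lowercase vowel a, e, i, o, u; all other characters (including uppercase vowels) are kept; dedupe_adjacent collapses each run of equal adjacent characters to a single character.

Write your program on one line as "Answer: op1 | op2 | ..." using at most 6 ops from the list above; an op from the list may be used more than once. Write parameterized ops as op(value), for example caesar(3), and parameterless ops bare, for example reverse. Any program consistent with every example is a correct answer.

swapcase | reverse | drop(1) | take(3) | take(2)

Check, running the answer program on each example:
  "rltenpw" -> "RLTENPW" -> "WPNETLR" -> "PNETLR" -> "PNE" -> "PN"
  "ffma" -> "FFMA" -> "AMFF" -> "MFF" -> "MFF" -> "MF"
  "wzifs" -> "WZIFS" -> "SFIZW" -> "FIZW" -> "FIZ" -> "FI"
  "ujda" -> "UJDA" -> "ADJU" -> "DJU" -> "DJU" -> "DJ"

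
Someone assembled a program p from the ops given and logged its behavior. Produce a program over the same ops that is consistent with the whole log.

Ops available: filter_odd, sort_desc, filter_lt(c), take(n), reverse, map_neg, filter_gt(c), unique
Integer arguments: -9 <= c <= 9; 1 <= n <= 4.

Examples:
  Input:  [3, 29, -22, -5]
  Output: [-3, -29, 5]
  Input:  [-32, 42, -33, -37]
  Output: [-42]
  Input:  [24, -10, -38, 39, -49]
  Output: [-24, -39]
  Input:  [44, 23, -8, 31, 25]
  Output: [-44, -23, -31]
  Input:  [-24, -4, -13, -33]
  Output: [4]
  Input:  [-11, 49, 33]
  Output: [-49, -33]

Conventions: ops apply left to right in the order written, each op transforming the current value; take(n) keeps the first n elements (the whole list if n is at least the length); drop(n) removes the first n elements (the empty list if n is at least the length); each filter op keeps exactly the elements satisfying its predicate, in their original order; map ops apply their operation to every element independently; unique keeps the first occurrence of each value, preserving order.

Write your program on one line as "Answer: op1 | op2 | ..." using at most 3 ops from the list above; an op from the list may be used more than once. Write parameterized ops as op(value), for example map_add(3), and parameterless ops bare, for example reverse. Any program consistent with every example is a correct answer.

map_neg | filter_lt(7) | take(3)

Check, running the answer program on each example:
  [3, 29, -22, -5] -> [-3, -29, 22, 5] -> [-3, -29, 5] -> [-3, -29, 5]
  [-32, 42, -33, -37] -> [32, -42, 33, 37] -> [-42] -> [-42]
  [24, -10, -38, 39, -49] -> [-24, 10, 38, -39, 49] -> [-24, -39] -> [-24, -39]
  [44, 23, -8, 31, 25] -> [-44, -23, 8, -31, -25] -> [-44, -23, -31, -25] -> [-44, -23, -31]
  [-24, -4, -13, -33] -> [24, 4, 13, 33] -> [4] -> [4]
  [-11, 49, 33] -> [11, -49, -33] -> [-49, -33] -> [-49, -33]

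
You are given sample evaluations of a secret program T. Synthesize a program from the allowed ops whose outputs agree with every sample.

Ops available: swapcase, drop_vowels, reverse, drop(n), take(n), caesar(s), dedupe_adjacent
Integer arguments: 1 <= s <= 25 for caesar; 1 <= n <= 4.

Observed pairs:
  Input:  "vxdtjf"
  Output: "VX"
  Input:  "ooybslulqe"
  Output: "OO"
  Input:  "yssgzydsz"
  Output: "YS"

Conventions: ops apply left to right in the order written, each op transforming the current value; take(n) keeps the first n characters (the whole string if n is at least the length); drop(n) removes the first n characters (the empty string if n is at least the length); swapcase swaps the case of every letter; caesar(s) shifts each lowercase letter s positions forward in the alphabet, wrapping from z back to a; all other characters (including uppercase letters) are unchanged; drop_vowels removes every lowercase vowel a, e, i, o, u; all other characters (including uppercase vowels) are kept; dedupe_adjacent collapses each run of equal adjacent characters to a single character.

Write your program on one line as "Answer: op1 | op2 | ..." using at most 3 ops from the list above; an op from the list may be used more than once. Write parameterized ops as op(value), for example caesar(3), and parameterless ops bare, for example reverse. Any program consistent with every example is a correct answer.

take(2) | swapcase

Check, running the answer program on each example:
  "vxdtjf" -> "vx" -> "VX"
  "ooybslulqe" -> "oo" -> "OO"
  "yssgzydsz" -> "ys" -> "YS"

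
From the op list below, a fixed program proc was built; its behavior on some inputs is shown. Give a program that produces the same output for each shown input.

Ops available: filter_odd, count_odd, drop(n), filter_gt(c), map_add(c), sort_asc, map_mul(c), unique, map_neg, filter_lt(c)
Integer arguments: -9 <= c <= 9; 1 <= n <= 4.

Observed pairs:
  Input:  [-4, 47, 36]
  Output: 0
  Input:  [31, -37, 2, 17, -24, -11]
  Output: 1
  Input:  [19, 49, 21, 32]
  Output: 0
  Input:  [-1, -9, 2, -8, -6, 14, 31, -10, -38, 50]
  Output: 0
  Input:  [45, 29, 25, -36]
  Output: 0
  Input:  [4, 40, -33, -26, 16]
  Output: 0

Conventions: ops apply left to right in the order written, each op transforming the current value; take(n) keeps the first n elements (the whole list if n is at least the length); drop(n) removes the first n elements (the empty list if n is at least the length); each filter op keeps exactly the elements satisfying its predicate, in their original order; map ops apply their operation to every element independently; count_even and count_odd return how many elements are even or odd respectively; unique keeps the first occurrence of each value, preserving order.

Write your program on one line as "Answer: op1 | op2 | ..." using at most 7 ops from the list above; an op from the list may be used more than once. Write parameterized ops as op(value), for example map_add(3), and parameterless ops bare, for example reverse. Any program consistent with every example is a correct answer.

drop(3) | drop(1) | map_add(-4) | filter_lt(7) | map_neg | count_odd

Check, running the answer program on each example:
  [-4, 47, 36] -> [] -> [] -> [] -> [] -> [] -> 0
  [31, -37, 2, 17, -24, -11] -> [17, -24, -11] -> [-24, -11] -> [-28, -15] -> [-28, -15] -> [28, 15] -> 1
  [19, 49, 21, 32] -> [32] -> [] -> [] -> [] -> [] -> 0
  [-1, -9, 2, -8, -6, 14, 31, -10, -38, 50] -> [-8, -6, 14, 31, -10, -38, 50] -> [-6, 14, 31, -10, -38, 50] -> [-10, 10, 27, -14, -42, 46] -> [-10, -14, -42] -> [10, 14, 42] -> 0
  [45, 29, 25, -36] -> [-36] -> [] -> [] -> [] -> [] -> 0
  [4, 40, -33, -26, 16] -> [-26, 16] -> [16] -> [12] -> [] -> [] -> 0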